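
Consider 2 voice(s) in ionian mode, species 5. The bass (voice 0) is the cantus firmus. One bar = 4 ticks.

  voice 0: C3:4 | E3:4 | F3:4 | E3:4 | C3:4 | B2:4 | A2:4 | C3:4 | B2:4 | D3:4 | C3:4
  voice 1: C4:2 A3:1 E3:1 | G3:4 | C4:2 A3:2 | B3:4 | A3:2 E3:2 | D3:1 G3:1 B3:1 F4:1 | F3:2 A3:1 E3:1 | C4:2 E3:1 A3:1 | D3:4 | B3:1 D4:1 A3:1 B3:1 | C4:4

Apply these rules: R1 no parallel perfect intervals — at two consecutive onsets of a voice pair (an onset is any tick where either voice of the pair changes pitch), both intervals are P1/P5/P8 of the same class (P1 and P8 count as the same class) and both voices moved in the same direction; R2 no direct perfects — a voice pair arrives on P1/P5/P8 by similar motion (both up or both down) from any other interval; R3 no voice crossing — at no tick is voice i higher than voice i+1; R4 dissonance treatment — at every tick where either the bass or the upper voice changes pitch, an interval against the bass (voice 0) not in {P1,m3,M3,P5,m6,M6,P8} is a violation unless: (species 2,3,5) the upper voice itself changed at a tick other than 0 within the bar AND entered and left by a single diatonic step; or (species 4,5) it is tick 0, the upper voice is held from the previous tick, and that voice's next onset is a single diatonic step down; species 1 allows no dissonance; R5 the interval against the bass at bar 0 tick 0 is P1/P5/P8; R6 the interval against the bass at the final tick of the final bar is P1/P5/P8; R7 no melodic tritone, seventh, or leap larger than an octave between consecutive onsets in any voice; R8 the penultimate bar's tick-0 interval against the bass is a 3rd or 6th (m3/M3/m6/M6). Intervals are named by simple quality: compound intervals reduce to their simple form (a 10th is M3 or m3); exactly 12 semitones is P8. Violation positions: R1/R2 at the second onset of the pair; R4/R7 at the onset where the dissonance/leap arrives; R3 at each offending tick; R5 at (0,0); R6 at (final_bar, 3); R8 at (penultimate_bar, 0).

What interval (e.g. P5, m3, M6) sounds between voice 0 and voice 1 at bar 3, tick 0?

P5

voice 0=E3 voice 1=B3 -> P5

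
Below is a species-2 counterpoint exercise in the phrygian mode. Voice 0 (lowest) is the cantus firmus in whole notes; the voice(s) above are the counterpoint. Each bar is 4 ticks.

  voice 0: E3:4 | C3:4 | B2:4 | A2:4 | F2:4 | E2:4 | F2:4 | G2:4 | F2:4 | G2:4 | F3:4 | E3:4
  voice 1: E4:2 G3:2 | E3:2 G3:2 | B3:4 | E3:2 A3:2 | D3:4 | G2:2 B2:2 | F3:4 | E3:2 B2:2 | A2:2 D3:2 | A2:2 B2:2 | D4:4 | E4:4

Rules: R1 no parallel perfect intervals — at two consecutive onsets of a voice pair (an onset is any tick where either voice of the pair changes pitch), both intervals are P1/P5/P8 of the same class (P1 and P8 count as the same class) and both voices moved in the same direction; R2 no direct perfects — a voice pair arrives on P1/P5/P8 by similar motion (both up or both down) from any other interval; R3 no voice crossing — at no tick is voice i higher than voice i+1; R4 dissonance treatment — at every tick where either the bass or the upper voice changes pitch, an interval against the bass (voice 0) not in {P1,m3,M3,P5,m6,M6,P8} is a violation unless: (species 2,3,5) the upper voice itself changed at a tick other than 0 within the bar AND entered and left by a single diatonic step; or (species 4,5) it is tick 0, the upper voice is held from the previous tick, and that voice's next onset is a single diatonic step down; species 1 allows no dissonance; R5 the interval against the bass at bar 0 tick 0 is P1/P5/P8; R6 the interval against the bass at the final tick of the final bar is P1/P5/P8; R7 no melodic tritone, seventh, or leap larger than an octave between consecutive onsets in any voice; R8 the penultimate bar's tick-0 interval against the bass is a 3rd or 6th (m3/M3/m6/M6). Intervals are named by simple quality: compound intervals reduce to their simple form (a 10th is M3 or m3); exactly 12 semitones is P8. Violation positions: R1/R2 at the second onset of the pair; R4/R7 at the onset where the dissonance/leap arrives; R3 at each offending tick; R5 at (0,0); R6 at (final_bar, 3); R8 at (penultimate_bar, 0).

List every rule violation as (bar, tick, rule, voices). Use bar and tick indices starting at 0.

bar 0: v0=E3 v1=E4 downbeat P8
bar 1: v0=C3 v1=E3 downbeat M3
bar 2: v0=B2 v1=B3 downbeat P8
bar 3: v0=A2 v1=E3 downbeat P5
bar 4: v0=F2 v1=D3 downbeat M6
bar 5: v0=E2 v1=G2 downbeat m3
bar 6: v0=F2 v1=F3 downbeat P8
bar 7: v0=G2 v1=E3 downbeat M6
bar 8: v0=F2 v1=A2 downbeat M3
bar 9: v0=G2 v1=A2 downbeat M2
bar 10: v0=F3 v1=D4 downbeat M6
bar 11: v0=E3 v1=E4 downbeat P8
  -> R2 @ bar 3 tick 0 v(0, 1): B2/B3 P8 -> A2/E3 P5 similar
  -> R2 @ bar 6 tick 0 v(0, 1): E2/B2 P5 -> F2/F3 P8 similar
  -> R7 @ bar 6 tick 0 v(1,): B2->F3 leap 6st
  -> R4 @ bar 9 tick 0 v(0, 1): G2/A2 M2 untreated
  -> R7 @ bar 10 tick 0 v(0,): G2->F3 leap 10st
  -> R7 @ bar 10 tick 0 v(1,): B2->D4 leap 15st

(3, 0, R2, (0, 1))
(6, 0, R2, (0, 1))
(6, 0, R7, (1,))
(9, 0, R4, (0, 1))
(10, 0, R7, (0,))
(10, 0, R7, (1,))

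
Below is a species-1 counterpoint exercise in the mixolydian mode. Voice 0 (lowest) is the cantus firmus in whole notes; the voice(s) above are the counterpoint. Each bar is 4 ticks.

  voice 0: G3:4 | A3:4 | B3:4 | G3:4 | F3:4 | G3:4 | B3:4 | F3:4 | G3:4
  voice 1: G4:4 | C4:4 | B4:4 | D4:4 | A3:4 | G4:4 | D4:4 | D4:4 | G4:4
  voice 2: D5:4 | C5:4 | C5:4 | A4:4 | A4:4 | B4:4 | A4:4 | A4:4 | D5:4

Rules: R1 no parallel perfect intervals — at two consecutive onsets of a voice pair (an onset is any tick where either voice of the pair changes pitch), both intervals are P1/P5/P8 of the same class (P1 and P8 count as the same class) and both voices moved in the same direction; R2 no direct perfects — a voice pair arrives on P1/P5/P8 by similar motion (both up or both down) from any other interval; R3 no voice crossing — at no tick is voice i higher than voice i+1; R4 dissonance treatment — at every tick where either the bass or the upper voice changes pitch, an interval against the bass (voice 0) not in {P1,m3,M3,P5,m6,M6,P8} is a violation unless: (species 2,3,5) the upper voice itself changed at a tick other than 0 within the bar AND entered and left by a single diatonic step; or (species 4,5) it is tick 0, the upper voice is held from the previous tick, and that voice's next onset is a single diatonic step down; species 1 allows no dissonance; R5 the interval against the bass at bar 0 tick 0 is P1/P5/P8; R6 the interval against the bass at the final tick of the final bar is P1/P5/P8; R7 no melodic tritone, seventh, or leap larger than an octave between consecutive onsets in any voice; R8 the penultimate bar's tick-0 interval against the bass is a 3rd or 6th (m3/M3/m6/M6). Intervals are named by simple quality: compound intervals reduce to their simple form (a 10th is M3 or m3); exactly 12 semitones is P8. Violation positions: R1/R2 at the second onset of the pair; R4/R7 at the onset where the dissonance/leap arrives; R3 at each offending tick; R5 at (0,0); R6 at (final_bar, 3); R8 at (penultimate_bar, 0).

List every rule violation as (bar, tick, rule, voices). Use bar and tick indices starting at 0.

bar 0: v0=G3 v1=G4 v2=D5 downbeat P5
bar 1: v0=A3 v1=C4 v2=C5 downbeat m3
bar 2: v0=B3 v1=B4 v2=C5 downbeat m2
bar 3: v0=G3 v1=D4 v2=A4 downbeat M2
bar 4: v0=F3 v1=A3 v2=A4 downbeat M3
bar 5: v0=G3 v1=G4 v2=B4 downbeat M3
bar 6: v0=B3 v1=D4 v2=A4 downbeat m7
bar 7: v0=F3 v1=D4 v2=A4 downbeat M3
bar 8: v0=G3 v1=G4 v2=D5 downbeat P5
  -> R2 @ bar 1 tick 0 v(1, 2): G4/D5 P5 -> C4/C5 P8 similar
  -> R2 @ bar 2 tick 0 v(0, 1): A3/C4 m3 -> B3/B4 P8 similar
  -> R4 @ bar 2 tick 0 v(0, 2): B3/C5 m2 untreated
  -> R7 @ bar 2 tick 0 v(1,): C4->B4 leap 11st
  -> R2 @ bar 3 tick 0 v(0, 1): B3/B4 P8 -> G3/D4 P5 similar
  -> R2 @ bar 3 tick 0 v(1, 2): B4/C5 m2 -> D4/A4 P5 similar
  -> R4 @ bar 3 tick 0 v(0, 2): G3/A4 M2 untreated
  -> R2 @ bar 5 tick 0 v(0, 1): F3/A3 M3 -> G3/G4 P8 similar
  -> R7 @ bar 5 tick 0 v(1,): A3->G4 leap 10st
  -> R2 @ bar 6 tick 0 v(1, 2): G4/B4 M3 -> D4/A4 P5 similar
  -> R4 @ bar 6 tick 0 v(0, 2): B3/A4 m7 untreated
  -> R7 @ bar 7 tick 0 v(0,): B3->F3 leap 6st
  -> R1 @ bar 8 tick 0 v(1, 2): D4/A4 P5 -> G4/D5 P5 similar
  -> R2 @ bar 8 tick 0 v(0, 1): F3/D4 M6 -> G3/G4 P8 similar
  -> R2 @ bar 8 tick 0 v(0, 2): F3/A4 M3 -> G3/D5 P5 similar

(1, 0, R2, (1, 2))
(2, 0, R2, (0, 1))
(2, 0, R4, (0, 2))
(2, 0, R7, (1,))
(3, 0, R2, (0, 1))
(3, 0, R2, (1, 2))
(3, 0, R4, (0, 2))
(5, 0, R2, (0, 1))
(5, 0, R7, (1,))
(6, 0, R2, (1, 2))
(6, 0, R4, (0, 2))
(7, 0, R7, (0,))
(8, 0, R1, (1, 2))
(8, 0, R2, (0, 1))
(8, 0, R2, (0, 2))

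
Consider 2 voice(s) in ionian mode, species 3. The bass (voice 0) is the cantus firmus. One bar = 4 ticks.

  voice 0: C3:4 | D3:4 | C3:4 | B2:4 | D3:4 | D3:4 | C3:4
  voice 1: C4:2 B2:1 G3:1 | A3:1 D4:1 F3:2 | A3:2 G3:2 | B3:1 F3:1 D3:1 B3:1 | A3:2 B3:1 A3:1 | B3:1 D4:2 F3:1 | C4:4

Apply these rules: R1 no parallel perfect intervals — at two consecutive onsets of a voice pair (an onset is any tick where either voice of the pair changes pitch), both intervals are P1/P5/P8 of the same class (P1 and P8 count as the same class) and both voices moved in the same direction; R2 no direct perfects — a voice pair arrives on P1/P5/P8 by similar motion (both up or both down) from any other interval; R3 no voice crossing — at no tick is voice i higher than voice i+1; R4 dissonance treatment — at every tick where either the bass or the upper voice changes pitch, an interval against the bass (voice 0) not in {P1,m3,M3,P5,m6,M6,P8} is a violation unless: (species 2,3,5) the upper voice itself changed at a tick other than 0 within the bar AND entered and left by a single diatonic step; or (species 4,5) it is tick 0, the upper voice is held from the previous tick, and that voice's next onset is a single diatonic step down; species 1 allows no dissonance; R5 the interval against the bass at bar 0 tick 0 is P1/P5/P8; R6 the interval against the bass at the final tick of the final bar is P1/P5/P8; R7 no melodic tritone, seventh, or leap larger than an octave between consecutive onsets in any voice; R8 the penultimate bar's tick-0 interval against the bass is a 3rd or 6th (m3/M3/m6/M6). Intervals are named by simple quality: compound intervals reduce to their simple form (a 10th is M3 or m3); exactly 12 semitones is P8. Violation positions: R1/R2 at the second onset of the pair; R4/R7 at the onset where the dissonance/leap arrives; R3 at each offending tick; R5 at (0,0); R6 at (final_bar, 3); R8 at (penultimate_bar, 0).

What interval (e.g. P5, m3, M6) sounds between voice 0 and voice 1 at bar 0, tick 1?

P8

voice 0=C3 voice 1=C4 -> P8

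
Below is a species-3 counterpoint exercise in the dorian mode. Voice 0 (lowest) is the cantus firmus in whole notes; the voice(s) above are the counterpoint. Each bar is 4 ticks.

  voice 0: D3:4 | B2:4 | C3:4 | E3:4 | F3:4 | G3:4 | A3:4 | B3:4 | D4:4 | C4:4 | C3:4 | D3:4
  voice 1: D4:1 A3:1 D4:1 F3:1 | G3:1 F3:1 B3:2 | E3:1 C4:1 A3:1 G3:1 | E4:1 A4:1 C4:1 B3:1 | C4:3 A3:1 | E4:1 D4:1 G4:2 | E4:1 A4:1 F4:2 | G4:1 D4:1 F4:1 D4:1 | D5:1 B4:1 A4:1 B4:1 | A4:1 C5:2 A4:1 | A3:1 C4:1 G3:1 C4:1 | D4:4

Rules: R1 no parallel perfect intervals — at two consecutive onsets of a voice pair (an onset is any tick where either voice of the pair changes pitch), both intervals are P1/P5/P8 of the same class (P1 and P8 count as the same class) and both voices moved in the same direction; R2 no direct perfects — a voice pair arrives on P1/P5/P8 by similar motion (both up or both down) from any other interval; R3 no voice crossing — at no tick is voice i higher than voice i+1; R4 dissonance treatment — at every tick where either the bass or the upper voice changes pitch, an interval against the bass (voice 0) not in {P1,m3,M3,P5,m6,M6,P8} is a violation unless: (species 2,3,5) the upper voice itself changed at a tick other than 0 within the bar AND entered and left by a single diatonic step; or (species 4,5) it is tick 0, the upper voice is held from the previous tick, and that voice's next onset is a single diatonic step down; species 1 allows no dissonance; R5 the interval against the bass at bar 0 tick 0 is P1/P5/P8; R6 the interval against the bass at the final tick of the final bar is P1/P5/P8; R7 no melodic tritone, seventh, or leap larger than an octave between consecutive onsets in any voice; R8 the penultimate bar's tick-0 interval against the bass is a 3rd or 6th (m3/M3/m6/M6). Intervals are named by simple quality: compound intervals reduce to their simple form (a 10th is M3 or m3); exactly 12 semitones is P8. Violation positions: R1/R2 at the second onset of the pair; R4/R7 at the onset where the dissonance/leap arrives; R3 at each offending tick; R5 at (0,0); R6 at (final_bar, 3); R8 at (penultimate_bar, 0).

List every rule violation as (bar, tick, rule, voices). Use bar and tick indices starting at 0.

bar 0: v0=D3 v1=D4 downbeat P8
bar 1: v0=B2 v1=G3 downbeat m6
bar 2: v0=C3 v1=E3 downbeat M3
bar 3: v0=E3 v1=E4 downbeat P8
bar 4: v0=F3 v1=C4 downbeat P5
bar 5: v0=G3 v1=E4 downbeat M6
bar 6: v0=A3 v1=E4 downbeat P5
bar 7: v0=B3 v1=G4 downbeat m6
bar 8: v0=D4 v1=D5 downbeat P8
bar 9: v0=C4 v1=A4 downbeat M6
bar 10: v0=C3 v1=A3 downbeat M6
bar 11: v0=D3 v1=D4 downbeat P8
  -> R4 @ bar 1 tick 1 v(0, 1): B2/F3 TT untreated
  -> R7 @ bar 1 tick 2 v(1,): F3->B3 leap 6st
  -> R2 @ bar 3 tick 0 v(0, 1): C3/G3 P5 -> E3/E4 P8 similar
  -> R4 @ bar 3 tick 1 v(0, 1): E3/A4 P4 untreated
  -> R1 @ bar 4 tick 0 v(0, 1): E3/B3 P5 -> F3/C4 P5 similar
  -> R4 @ bar 7 tick 2 v(0, 1): B3/F4 TT untreated
  -> R2 @ bar 8 tick 0 v(0, 1): B3/D4 m3 -> D4/D5 P8 similar
  -> R1 @ bar 11 tick 0 v(0, 1): C3/C4 P8 -> D3/D4 P8 similar

(1, 1, R4, (0, 1))
(1, 2, R7, (1,))
(3, 0, R2, (0, 1))
(3, 1, R4, (0, 1))
(4, 0, R1, (0, 1))
(7, 2, R4, (0, 1))
(8, 0, R2, (0, 1))
(11, 0, R1, (0, 1))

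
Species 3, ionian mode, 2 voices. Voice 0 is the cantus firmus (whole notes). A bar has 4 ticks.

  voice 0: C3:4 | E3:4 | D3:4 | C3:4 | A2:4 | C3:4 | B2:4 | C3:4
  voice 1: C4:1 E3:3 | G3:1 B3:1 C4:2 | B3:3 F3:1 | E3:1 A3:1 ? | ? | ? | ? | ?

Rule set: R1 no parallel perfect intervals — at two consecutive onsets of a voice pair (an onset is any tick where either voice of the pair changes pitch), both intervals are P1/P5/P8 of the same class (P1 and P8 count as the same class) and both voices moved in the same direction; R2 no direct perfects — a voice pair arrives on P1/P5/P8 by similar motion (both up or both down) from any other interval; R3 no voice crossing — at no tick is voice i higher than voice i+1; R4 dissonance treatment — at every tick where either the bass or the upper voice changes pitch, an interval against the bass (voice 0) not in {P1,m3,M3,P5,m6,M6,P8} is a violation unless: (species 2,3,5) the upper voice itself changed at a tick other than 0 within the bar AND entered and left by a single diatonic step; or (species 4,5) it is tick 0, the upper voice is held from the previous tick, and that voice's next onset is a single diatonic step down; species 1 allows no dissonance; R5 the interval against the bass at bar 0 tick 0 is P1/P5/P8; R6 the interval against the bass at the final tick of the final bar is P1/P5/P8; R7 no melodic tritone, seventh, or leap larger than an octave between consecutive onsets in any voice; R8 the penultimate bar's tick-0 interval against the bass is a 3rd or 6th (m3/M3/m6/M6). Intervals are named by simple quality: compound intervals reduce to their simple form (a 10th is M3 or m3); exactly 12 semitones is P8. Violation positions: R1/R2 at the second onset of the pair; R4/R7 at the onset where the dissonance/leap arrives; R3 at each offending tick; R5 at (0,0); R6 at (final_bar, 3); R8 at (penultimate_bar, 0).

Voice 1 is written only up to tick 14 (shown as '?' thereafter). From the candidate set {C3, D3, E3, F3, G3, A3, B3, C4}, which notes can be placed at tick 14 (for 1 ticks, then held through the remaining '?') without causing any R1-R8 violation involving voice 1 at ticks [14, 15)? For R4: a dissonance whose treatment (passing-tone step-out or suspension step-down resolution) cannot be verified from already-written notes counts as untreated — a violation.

C3: legal
D3: violates R4
E3: legal
F3: violates R4
G3: legal
A3: legal
B3: violates R4
C4: legal

{A3, C3, C4, E3, G3}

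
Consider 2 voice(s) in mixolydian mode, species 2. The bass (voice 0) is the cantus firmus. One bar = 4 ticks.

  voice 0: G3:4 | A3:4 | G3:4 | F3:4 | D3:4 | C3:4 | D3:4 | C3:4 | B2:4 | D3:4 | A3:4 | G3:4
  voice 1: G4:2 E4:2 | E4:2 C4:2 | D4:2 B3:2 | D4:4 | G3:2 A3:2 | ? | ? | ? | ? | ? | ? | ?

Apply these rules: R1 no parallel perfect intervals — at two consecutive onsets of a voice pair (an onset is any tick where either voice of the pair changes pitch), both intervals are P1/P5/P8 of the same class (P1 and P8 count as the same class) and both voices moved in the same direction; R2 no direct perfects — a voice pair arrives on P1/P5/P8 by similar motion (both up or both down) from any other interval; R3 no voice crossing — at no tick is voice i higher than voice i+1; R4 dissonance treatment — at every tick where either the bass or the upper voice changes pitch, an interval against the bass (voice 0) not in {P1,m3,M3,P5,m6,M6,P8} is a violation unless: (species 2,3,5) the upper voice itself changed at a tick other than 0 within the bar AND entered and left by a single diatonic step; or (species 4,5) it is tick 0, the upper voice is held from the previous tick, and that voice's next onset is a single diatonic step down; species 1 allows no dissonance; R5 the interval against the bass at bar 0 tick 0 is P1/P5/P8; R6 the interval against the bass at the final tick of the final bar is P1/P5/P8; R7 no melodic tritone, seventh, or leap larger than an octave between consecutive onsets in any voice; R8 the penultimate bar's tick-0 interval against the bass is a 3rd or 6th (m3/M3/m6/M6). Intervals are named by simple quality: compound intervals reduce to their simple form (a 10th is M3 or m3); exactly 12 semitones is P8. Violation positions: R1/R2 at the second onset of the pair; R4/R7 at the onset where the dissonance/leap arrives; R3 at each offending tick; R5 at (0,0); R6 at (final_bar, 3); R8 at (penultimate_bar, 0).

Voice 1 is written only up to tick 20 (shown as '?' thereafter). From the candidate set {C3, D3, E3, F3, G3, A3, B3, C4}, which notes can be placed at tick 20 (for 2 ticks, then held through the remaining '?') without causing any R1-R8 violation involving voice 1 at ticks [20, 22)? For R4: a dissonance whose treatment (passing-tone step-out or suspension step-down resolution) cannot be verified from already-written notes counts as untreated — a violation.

{A3, C4, E3}

C3: violates R2
D3: violates R4
E3: legal
F3: violates R4
G3: violates R1
A3: legal
B3: violates R4
C4: legal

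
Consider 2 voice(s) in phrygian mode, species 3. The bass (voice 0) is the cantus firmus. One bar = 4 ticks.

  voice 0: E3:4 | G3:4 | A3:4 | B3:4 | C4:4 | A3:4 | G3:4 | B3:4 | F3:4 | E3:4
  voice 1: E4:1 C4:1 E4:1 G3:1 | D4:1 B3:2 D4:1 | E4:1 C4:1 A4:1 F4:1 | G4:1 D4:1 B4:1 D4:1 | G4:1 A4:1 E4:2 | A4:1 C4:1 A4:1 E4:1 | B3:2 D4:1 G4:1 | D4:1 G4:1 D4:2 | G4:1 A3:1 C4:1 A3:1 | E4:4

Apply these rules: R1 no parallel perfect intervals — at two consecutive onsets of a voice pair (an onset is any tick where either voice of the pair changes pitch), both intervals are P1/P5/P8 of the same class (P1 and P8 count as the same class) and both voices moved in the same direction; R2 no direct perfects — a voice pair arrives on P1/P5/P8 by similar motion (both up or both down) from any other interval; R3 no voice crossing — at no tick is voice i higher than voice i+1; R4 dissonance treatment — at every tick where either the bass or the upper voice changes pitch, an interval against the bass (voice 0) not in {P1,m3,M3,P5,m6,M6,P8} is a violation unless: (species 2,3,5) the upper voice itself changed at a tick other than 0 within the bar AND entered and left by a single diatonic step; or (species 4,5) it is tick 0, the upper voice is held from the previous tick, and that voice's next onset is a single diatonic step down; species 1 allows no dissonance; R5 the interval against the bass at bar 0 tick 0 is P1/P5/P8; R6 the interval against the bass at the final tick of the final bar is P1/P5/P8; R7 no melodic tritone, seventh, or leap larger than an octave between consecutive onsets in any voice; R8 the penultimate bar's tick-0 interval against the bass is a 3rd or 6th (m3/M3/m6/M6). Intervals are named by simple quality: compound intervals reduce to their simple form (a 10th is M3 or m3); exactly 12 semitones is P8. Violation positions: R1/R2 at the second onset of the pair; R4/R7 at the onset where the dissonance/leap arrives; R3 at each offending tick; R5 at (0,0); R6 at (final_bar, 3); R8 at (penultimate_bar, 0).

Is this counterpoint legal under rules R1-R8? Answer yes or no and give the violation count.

No (7 violations)

bar 0: v0=E3 v1=E4 (P8)
bar 1: v0=G3 v1=D4 (P5)
bar 2: v0=A3 v1=E4 (P5)
bar 3: v0=B3 v1=G4 (m6)
bar 4: v0=C4 v1=G4 (P5)
bar 5: v0=A3 v1=A4 (P8)
bar 6: v0=G3 v1=B3 (M3)
bar 7: v0=B3 v1=D4 (m3)
bar 8: v0=F3 v1=G4 (M2)
bar 9: v0=E3 v1=E4 (P8)
  R2 @ bar1.0: E3/G3 m3 -> G3/D4 P5 similar
  R1 @ bar2.0: G3/D4 P5 -> A3/E4 P5 similar
  R2 @ bar4.0: B3/D4 m3 -> C4/G4 P5 similar
  R4 @ bar8.0: F3/G4 M2 untreated
  R7 @ bar8.0: B3->F3 leap 6st
  R8 @ bar8.0: penult M2 not 3rd/6th
  R7 @ bar8.1: G4->A3 leap 10st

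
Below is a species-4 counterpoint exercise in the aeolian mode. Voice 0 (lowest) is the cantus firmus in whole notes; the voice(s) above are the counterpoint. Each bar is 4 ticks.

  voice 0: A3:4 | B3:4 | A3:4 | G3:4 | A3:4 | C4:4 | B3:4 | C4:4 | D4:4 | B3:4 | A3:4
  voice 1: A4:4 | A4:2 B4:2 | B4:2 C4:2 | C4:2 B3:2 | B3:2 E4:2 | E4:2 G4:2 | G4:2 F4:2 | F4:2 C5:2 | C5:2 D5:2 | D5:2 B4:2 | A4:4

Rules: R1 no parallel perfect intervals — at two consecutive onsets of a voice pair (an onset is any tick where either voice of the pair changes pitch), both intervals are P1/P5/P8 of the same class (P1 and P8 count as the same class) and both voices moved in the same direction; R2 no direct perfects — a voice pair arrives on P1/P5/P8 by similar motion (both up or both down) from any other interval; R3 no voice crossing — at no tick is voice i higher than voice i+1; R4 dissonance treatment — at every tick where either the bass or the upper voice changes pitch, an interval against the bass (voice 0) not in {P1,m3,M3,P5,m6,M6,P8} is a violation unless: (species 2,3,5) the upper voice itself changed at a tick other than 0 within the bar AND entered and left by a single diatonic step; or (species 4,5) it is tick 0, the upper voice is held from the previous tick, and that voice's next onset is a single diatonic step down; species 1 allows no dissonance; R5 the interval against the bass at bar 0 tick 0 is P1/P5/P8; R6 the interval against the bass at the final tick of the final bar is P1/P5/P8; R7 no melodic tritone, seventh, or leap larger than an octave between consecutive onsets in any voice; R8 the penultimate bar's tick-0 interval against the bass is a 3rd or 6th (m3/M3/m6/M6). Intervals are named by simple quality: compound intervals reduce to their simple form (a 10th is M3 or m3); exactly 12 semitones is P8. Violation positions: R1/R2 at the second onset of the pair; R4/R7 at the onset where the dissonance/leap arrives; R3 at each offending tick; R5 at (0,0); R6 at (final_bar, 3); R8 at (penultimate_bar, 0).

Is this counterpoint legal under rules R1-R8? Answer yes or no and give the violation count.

No (8 violations)

bar 0: v0=A3 v1=A4 (P8)
bar 1: v0=B3 v1=A4 (m7)
bar 2: v0=A3 v1=B4 (M2)
bar 3: v0=G3 v1=C4 (P4)
bar 4: v0=A3 v1=B3 (M2)
bar 5: v0=C4 v1=E4 (M3)
bar 6: v0=B3 v1=G4 (m6)
bar 7: v0=C4 v1=F4 (P4)
bar 8: v0=D4 v1=C5 (m7)
bar 9: v0=B3 v1=D5 (m3)
bar 10: v0=A3 v1=A4 (P8)
  R4 @ bar1.0: B3/A4 m7 untreated
  R4 @ bar2.0: A3/B4 M2 untreated
  R7 @ bar2.2: B4->C4 leap 11st
  R4 @ bar4.0: A3/B3 M2 untreated
  R4 @ bar6.2: B3/F4 TT untreated
  R4 @ bar7.0: C4/F4 P4 untreated
  R4 @ bar8.0: D4/C5 m7 untreated
  R1 @ bar10.0: B3/B4 P8 -> A3/A4 P8 similar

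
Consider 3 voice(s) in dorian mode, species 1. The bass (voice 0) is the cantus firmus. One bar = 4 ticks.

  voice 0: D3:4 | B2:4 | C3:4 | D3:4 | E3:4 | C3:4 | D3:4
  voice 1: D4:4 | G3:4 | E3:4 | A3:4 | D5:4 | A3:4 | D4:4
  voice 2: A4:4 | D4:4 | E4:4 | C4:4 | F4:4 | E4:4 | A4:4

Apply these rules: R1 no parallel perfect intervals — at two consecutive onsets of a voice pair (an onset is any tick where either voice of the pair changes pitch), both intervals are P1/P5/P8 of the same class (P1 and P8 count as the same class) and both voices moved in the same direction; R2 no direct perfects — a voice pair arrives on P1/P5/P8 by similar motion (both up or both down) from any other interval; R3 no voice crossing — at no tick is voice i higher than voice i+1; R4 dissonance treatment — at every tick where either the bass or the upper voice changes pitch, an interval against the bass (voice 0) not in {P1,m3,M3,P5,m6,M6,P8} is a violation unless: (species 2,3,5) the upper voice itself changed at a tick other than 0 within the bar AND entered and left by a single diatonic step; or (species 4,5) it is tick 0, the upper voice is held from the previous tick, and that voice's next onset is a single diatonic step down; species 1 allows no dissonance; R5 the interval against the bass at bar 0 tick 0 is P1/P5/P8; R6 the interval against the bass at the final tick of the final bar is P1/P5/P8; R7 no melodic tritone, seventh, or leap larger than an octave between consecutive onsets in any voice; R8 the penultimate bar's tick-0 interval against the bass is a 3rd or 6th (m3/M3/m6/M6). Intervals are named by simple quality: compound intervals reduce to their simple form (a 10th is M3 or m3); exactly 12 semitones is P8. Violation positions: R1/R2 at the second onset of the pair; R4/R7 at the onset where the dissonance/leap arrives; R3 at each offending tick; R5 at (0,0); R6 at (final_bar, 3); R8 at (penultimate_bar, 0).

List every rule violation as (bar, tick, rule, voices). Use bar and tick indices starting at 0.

(1, 0, R1, (1, 2))
(3, 0, R2, (0, 1))
(3, 0, R4, (0, 2))
(4, 0, R3, (1, 2))
(4, 0, R4, (0, 1))
(4, 0, R4, (0, 2))
(4, 0, R7, (1,))
(4, 1, R3, (1, 2))
(4, 2, R3, (1, 2))
(4, 3, R3, (1, 2))
(5, 0, R2, (1, 2))
(5, 0, R7, (1,))
(6, 0, R1, (1, 2))
(6, 0, R2, (0, 1))
(6, 0, R2, (0, 2))

bar 0: v0=D3 v1=D4 v2=A4 downbeat P5
bar 1: v0=B2 v1=G3 v2=D4 downbeat m3
bar 2: v0=C3 v1=E3 v2=E4 downbeat M3
bar 3: v0=D3 v1=A3 v2=C4 downbeat m7
bar 4: v0=E3 v1=D5 v2=F4 downbeat m2
bar 5: v0=C3 v1=A3 v2=E4 downbeat M3
bar 6: v0=D3 v1=D4 v2=A4 downbeat P5
  -> R1 @ bar 1 tick 0 v(1, 2): D4/A4 P5 -> G3/D4 P5 similar
  -> R2 @ bar 3 tick 0 v(0, 1): C3/E3 M3 -> D3/A3 P5 similar
  -> R4 @ bar 3 tick 0 v(0, 2): D3/C4 m7 untreated
  -> R3 @ bar 4 tick 0 v(1, 2): D5 above F4
  -> R4 @ bar 4 tick 0 v(0, 1): E3/D5 m7 untreated
  -> R4 @ bar 4 tick 0 v(0, 2): E3/F4 m2 untreated
  -> R7 @ bar 4 tick 0 v(1,): A3->D5 leap 17st
  -> R3 @ bar 4 tick 1 v(1, 2): D5 above F4
  -> R3 @ bar 4 tick 2 v(1, 2): D5 above F4
  -> R3 @ bar 4 tick 3 v(1, 2): D5 above F4
  -> R2 @ bar 5 tick 0 v(1, 2): D5/F4 M6 -> A3/E4 P5 similar
  -> R7 @ bar 5 tick 0 v(1,): D5->A3 leap 17st
  -> R1 @ bar 6 tick 0 v(1, 2): A3/E4 P5 -> D4/A4 P5 similar
  -> R2 @ bar 6 tick 0 v(0, 1): C3/A3 M6 -> D3/D4 P8 similar
  -> R2 @ bar 6 tick 0 v(0, 2): C3/E4 M3 -> D3/A4 P5 similar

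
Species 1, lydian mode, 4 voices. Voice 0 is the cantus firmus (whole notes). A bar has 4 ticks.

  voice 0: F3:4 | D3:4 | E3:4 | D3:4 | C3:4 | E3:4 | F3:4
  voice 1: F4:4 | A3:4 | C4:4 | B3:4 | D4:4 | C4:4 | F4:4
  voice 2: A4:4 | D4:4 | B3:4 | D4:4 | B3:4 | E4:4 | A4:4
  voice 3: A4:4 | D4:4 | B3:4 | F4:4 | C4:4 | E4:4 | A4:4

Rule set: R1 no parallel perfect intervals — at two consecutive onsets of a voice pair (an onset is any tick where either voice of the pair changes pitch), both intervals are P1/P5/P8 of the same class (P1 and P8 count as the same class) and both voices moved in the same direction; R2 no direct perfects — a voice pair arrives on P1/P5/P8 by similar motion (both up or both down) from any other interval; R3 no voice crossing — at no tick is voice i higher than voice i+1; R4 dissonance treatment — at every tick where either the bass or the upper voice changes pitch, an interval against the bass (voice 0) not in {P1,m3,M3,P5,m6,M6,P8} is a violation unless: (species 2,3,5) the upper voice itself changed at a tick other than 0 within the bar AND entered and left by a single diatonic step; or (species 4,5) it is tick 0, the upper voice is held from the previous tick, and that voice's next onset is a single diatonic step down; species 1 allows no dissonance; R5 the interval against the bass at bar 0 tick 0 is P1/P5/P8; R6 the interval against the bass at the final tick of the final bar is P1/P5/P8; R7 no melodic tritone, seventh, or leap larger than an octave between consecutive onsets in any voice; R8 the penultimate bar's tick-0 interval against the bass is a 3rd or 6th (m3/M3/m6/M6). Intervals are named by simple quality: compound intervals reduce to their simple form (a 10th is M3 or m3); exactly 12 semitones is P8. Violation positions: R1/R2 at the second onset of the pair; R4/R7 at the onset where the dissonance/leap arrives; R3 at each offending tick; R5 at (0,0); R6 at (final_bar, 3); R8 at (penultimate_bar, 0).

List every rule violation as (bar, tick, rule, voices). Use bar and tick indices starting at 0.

bar 0: v0=F3 v1=F4 v2=A4 v3=A4 downbeat M3
bar 1: v0=D3 v1=A3 v2=D4 v3=D4 downbeat P8
bar 2: v0=E3 v1=C4 v2=B3 v3=B3 downbeat P5
bar 3: v0=D3 v1=B3 v2=D4 v3=F4 downbeat m3
bar 4: v0=C3 v1=D4 v2=B3 v3=C4 downbeat P8
bar 5: v0=E3 v1=C4 v2=E4 v3=E4 downbeat P8
bar 6: v0=F3 v1=F4 v2=A4 v3=A4 downbeat M3
  -> R5 @ bar 0 tick 0 v(0, 2): opens on M3
  -> R5 @ bar 0 tick 0 v(0, 3): opens on M3
  -> R1 @ bar 1 tick 0 v(2, 3): A4/A4 P1 -> D4/D4 P1 similar
  -> R2 @ bar 1 tick 0 v(0, 1): F3/F4 P8 -> D3/A3 P5 similar
  -> R2 @ bar 1 tick 0 v(0, 2): F3/A4 M3 -> D3/D4 P8 similar
  -> R2 @ bar 1 tick 0 v(0, 3): F3/A4 M3 -> D3/D4 P8 similar
  -> R1 @ bar 2 tick 0 v(2, 3): D4/D4 P1 -> B3/B3 P1 similar
  -> R3 @ bar 2 tick 0 v(1, 2): C4 above B3
  -> R3 @ bar 2 tick 1 v(1, 2): C4 above B3
  -> R3 @ bar 2 tick 2 v(1, 2): C4 above B3
  -> R3 @ bar 2 tick 3 v(1, 2): C4 above B3
  -> R7 @ bar 3 tick 0 v(3,): B3->F4 leap 6st
  -> R2 @ bar 4 tick 0 v(0, 3): D3/F4 m3 -> C3/C4 P8 similar
  -> R3 @ bar 4 tick 0 v(1, 2): D4 above B3
  -> R4 @ bar 4 tick 0 v(0, 1): C3/D4 M2 untreated
  -> R4 @ bar 4 tick 0 v(0, 2): C3/B3 M7 untreated
  -> R3 @ bar 4 tick 1 v(1, 2): D4 above B3
  -> R3 @ bar 4 tick 2 v(1, 2): D4 above B3
  -> R3 @ bar 4 tick 3 v(1, 2): D4 above B3
  -> R1 @ bar 5 tick 0 v(0, 3): C3/C4 P8 -> E3/E4 P8 similar
  -> R2 @ bar 5 tick 0 v(0, 2): C3/B3 M7 -> E3/E4 P8 similar
  -> R2 @ bar 5 tick 0 v(2, 3): B3/C4 m2 -> E4/E4 P1 similar
  -> R8 @ bar 5 tick 0 v(0, 2): penult P8 not 3rd/6th
  -> R8 @ bar 5 tick 0 v(0, 3): penult P8 not 3rd/6th
  -> R1 @ bar 6 tick 0 v(2, 3): E4/E4 P1 -> A4/A4 P1 similar
  -> R2 @ bar 6 tick 0 v(0, 1): E3/C4 m6 -> F3/F4 P8 similar
  -> R6 @ bar 6 tick 3 v(0, 2): closes on M3
  -> R6 @ bar 6 tick 3 v(0, 3): closes on M3

(0, 0, R5, (0, 2))
(0, 0, R5, (0, 3))
(1, 0, R1, (2, 3))
(1, 0, R2, (0, 1))
(1, 0, R2, (0, 2))
(1, 0, R2, (0, 3))
(2, 0, R1, (2, 3))
(2, 0, R3, (1, 2))
(2, 1, R3, (1, 2))
(2, 2, R3, (1, 2))
(2, 3, R3, (1, 2))
(3, 0, R7, (3,))
(4, 0, R2, (0, 3))
(4, 0, R3, (1, 2))
(4, 0, R4, (0, 1))
(4, 0, R4, (0, 2))
(4, 1, R3, (1, 2))
(4, 2, R3, (1, 2))
(4, 3, R3, (1, 2))
(5, 0, R1, (0, 3))
(5, 0, R2, (0, 2))
(5, 0, R2, (2, 3))
(5, 0, R8, (0, 2))
(5, 0, R8, (0, 3))
(6, 0, R1, (2, 3))
(6, 0, R2, (0, 1))
(6, 3, R6, (0, 2))
(6, 3, R6, (0, 3))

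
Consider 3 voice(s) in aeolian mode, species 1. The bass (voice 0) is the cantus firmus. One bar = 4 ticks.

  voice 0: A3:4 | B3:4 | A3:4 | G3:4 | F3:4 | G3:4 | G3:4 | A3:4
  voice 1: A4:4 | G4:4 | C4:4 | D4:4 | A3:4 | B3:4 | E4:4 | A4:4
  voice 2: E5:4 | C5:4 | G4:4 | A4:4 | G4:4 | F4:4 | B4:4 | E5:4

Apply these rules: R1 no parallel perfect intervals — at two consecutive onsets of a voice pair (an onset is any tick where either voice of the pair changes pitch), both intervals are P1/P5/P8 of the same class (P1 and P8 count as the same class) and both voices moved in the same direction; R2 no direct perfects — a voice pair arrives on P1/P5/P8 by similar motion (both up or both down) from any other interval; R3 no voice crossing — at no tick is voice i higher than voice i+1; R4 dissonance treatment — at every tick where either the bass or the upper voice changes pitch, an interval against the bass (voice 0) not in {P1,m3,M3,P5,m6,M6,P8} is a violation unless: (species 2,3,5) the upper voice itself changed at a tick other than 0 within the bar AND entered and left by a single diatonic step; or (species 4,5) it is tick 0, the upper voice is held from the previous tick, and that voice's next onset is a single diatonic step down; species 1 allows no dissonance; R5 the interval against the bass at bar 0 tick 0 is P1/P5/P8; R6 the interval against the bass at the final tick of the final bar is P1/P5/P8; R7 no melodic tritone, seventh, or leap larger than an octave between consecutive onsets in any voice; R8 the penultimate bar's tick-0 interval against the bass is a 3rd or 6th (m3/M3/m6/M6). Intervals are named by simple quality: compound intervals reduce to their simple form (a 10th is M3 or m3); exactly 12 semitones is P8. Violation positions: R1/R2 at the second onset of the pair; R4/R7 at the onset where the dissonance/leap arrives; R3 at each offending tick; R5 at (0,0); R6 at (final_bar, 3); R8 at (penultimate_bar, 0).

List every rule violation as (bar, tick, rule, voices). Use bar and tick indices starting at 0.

(1, 0, R4, (0, 2))
(2, 0, R2, (1, 2))
(2, 0, R4, (0, 2))
(3, 0, R1, (1, 2))
(3, 0, R4, (0, 2))
(4, 0, R4, (0, 2))
(5, 0, R4, (0, 2))
(6, 0, R2, (1, 2))
(6, 0, R7, (2,))
(7, 0, R1, (1, 2))
(7, 0, R2, (0, 1))
(7, 0, R2, (0, 2))

bar 0: v0=A3 v1=A4 v2=E5 downbeat P5
bar 1: v0=B3 v1=G4 v2=C5 downbeat m2
bar 2: v0=A3 v1=C4 v2=G4 downbeat m7
bar 3: v0=G3 v1=D4 v2=A4 downbeat M2
bar 4: v0=F3 v1=A3 v2=G4 downbeat M2
bar 5: v0=G3 v1=B3 v2=F4 downbeat m7
bar 6: v0=G3 v1=E4 v2=B4 downbeat M3
bar 7: v0=A3 v1=A4 v2=E5 downbeat P5
  -> R4 @ bar 1 tick 0 v(0, 2): B3/C5 m2 untreated
  -> R2 @ bar 2 tick 0 v(1, 2): G4/C5 P4 -> C4/G4 P5 similar
  -> R4 @ bar 2 tick 0 v(0, 2): A3/G4 m7 untreated
  -> R1 @ bar 3 tick 0 v(1, 2): C4/G4 P5 -> D4/A4 P5 similar
  -> R4 @ bar 3 tick 0 v(0, 2): G3/A4 M2 untreated
  -> R4 @ bar 4 tick 0 v(0, 2): F3/G4 M2 untreated
  -> R4 @ bar 5 tick 0 v(0, 2): G3/F4 m7 untreated
  -> R2 @ bar 6 tick 0 v(1, 2): B3/F4 TT -> E4/B4 P5 similar
  -> R7 @ bar 6 tick 0 v(2,): F4->B4 leap 6st
  -> R1 @ bar 7 tick 0 v(1, 2): E4/B4 P5 -> A4/E5 P5 similar
  -> R2 @ bar 7 tick 0 v(0, 1): G3/E4 M6 -> A3/A4 P8 similar
  -> R2 @ bar 7 tick 0 v(0, 2): G3/B4 M3 -> A3/E5 P5 similar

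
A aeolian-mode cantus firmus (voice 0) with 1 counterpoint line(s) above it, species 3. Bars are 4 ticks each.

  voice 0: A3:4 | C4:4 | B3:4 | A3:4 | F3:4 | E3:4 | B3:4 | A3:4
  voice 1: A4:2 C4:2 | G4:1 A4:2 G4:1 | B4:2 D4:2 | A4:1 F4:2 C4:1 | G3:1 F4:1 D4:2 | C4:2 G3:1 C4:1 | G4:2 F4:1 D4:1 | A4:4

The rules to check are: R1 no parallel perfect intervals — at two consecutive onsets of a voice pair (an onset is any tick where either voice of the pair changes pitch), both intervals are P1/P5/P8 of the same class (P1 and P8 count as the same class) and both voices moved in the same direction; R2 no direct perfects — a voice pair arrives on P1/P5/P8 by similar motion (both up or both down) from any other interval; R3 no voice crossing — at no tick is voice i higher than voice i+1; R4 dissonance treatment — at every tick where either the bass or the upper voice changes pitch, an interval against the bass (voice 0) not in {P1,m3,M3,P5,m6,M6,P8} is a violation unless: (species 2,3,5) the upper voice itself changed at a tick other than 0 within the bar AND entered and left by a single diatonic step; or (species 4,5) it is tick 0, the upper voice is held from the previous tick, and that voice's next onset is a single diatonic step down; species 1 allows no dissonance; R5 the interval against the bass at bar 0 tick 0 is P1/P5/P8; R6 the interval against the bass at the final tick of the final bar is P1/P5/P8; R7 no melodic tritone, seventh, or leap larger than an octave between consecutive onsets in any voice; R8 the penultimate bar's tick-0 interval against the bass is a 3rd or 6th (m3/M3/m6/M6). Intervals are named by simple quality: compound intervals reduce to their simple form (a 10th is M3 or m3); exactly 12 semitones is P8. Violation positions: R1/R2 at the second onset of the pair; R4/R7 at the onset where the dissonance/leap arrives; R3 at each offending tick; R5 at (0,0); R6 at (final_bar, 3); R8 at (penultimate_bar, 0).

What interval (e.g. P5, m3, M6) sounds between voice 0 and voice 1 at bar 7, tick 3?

P8

voice 0=A3 voice 1=A4 -> P8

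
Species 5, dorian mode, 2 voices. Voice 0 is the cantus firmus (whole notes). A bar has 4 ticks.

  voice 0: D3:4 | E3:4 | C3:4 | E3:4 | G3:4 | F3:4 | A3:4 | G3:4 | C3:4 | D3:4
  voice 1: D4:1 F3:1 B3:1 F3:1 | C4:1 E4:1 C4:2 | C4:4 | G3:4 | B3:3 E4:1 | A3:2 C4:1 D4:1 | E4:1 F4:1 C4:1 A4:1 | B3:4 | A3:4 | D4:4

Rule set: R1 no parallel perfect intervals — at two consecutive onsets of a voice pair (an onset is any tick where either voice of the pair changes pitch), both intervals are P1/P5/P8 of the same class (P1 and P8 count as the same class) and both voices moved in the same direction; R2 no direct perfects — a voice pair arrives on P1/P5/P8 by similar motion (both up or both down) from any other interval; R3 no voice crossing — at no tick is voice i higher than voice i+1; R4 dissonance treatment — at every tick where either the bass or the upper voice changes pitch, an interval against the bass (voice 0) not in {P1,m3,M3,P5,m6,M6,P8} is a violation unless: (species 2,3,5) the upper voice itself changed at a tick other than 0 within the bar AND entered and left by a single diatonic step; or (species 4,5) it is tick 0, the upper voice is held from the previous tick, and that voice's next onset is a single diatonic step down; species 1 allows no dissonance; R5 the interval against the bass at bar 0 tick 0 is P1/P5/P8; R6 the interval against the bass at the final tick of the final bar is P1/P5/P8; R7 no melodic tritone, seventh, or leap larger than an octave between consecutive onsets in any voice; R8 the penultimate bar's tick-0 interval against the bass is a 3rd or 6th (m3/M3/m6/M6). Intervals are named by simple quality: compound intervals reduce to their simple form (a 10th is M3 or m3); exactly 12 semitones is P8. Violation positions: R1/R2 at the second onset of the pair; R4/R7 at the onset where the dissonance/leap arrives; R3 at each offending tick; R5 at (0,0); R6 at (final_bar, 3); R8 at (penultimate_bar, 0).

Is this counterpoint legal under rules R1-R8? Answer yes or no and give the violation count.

No (5 violations)

bar 0: v0=D3 v1=D4 (P8)
bar 1: v0=E3 v1=C4 (m6)
bar 2: v0=C3 v1=C4 (P8)
bar 3: v0=E3 v1=G3 (m3)
bar 4: v0=G3 v1=B3 (M3)
bar 5: v0=F3 v1=A3 (M3)
bar 6: v0=A3 v1=E4 (P5)
bar 7: v0=G3 v1=B3 (M3)
bar 8: v0=C3 v1=A3 (M6)
bar 9: v0=D3 v1=D4 (P8)
  R7 @ bar0.2: F3->B3 leap 6st
  R7 @ bar0.3: B3->F3 leap 6st
  R2 @ bar6.0: F3/D4 M6 -> A3/E4 P5 similar
  R7 @ bar7.0: A4->B3 leap 10st
  R2 @ bar9.0: C3/A3 M6 -> D3/D4 P8 similar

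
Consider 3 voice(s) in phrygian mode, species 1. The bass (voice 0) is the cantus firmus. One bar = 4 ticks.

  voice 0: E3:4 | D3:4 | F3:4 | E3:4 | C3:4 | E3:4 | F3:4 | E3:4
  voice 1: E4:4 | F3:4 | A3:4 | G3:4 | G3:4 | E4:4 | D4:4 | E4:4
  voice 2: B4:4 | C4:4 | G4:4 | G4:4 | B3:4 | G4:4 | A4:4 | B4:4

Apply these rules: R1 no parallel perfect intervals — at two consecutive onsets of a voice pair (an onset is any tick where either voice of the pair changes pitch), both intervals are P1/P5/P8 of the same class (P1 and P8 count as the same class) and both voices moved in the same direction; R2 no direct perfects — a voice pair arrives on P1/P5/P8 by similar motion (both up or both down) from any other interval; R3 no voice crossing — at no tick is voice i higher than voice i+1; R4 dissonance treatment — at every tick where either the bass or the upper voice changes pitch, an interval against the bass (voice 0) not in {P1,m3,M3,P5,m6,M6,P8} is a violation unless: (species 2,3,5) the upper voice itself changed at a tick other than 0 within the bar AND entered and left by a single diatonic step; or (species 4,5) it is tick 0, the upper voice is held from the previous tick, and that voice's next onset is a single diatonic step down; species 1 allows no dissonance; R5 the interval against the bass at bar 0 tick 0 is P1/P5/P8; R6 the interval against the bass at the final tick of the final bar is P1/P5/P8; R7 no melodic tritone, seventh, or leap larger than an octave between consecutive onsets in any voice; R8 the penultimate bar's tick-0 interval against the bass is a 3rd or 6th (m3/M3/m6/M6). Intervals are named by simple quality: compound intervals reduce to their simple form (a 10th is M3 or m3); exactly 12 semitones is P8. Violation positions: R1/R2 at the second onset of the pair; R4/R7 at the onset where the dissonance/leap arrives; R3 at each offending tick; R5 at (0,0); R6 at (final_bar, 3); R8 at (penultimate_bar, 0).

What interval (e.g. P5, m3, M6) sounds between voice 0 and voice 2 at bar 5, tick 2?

voice 0=E3 voice 2=G4 -> m3

m3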